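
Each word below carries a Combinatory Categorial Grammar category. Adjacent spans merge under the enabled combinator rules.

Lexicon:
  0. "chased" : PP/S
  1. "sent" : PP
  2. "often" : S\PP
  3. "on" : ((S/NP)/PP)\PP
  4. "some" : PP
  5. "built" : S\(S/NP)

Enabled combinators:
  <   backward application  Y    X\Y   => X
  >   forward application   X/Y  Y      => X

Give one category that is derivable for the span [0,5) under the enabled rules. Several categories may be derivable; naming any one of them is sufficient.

S/NP

[0,6] S   <
  [0,5] S/NP   >
    [0,4] (S/NP)/PP   <
      [0,3] PP   >
        [0,1] "chased" : PP/S
        [1,3] S   <
          [1,2] "sent" : PP
          [2,3] "often" : S\PP
      [3,4] "on" : ((S/NP)/PP)\PP
    [4,5] "some" : PP
  [5,6] "built" : S\(S/NP)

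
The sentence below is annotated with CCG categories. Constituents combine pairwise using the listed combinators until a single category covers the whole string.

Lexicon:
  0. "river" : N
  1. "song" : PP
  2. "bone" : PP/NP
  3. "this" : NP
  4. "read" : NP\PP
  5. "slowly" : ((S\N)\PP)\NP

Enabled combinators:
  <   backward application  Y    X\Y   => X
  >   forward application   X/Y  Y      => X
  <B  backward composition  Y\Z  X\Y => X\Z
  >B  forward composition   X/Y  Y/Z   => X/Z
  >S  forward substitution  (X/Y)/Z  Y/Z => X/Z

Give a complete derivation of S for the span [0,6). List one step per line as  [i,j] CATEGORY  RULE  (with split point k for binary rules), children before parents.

[0,6] S   <
  [0,1] "river" : N
  [1,6] S\N   <
    [1,2] "song" : PP
    [2,6] (S\N)\PP   <
      [2,5] NP   <
        [2,4] PP   >
          [2,3] "bone" : PP/NP
          [3,4] "this" : NP
        [4,5] "read" : NP\PP
      [5,6] "slowly" : ((S\N)\PP)\NP

[0,1] N  lex  "river"
[1,2] PP  lex  "song"
[2,3] PP/NP  lex  "bone"
[3,4] NP  lex  "this"
[2,4] PP  >  k=3
[4,5] NP\PP  lex  "read"
[2,5] NP  <  k=4
[5,6] ((S\N)\PP)\NP  lex  "slowly"
[2,6] (S\N)\PP  <  k=5
[1,6] S\N  <  k=2
[0,6] S  <  k=1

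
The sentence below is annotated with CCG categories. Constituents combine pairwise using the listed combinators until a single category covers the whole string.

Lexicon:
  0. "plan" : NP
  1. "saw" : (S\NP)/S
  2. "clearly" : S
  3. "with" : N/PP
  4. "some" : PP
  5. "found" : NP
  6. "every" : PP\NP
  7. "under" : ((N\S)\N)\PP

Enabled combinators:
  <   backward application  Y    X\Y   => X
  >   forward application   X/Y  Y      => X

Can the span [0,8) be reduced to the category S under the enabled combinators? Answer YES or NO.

NP (S\NP)/S S N/PP PP NP PP\NP ((N\S)\N)\PP
CKY chart[0,8] = {N}; S ∉ chart

NO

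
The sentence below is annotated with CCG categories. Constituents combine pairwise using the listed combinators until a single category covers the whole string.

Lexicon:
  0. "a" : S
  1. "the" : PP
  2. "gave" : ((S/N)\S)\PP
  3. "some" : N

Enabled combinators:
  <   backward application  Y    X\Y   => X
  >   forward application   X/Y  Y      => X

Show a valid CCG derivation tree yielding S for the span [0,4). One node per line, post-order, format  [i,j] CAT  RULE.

[0,1] S  lex  "a"
[1,2] PP  lex  "the"
[2,3] ((S/N)\S)\PP  lex  "gave"
[1,3] (S/N)\S  <  k=2
[0,3] S/N  <  k=1
[3,4] N  lex  "some"
[0,4] S  >  k=3

[0,4] S   >
  [0,3] S/N   <
    [0,1] "a" : S
    [1,3] (S/N)\S   <
      [1,2] "the" : PP
      [2,3] "gave" : ((S/N)\S)\PP
  [3,4] "some" : N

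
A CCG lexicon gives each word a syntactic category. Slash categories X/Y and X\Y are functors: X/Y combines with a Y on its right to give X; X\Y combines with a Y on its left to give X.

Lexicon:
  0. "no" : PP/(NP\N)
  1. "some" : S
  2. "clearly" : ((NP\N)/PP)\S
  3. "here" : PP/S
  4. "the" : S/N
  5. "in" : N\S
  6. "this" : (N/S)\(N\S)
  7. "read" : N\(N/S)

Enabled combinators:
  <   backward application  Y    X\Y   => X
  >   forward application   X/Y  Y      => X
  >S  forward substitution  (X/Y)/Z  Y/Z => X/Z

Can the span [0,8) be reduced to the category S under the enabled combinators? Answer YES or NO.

PP/(NP\N) S ((NP\N)/PP)\S PP/S S/N N\S (N/S)\(N\S) N\(N/S)
CKY chart[0,8] = {PP}; S ∉ chart

NO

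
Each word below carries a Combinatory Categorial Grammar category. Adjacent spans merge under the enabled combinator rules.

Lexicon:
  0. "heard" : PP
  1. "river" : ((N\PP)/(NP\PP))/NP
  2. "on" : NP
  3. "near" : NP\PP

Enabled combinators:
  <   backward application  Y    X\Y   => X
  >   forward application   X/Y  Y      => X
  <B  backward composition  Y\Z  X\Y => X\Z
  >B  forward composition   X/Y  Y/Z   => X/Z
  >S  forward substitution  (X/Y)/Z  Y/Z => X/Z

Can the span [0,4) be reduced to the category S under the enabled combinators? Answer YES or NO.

NO

PP ((N\PP)/(NP\PP))/NP NP NP\PP
CKY chart[0,4] = {N}; S ∉ chart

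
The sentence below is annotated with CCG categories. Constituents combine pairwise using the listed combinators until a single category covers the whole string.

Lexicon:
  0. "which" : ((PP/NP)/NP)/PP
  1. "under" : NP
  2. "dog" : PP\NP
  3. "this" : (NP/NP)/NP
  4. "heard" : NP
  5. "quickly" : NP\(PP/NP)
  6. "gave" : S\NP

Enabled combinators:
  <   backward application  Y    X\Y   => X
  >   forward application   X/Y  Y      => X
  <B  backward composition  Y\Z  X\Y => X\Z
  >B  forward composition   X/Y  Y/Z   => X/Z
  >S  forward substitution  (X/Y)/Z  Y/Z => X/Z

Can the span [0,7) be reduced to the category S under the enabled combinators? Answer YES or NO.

[0,7] S   <
  [0,6] NP   <
    [0,5] PP/NP   >S
      [0,3] (PP/NP)/NP   >
        [0,1] "which" : ((PP/NP)/NP)/PP
        [1,3] PP   <
          [1,2] "under" : NP
          [2,3] "dog" : PP\NP
      [3,5] NP/NP   >
        [3,4] "this" : (NP/NP)/NP
        [4,5] "heard" : NP
    [5,6] "quickly" : NP\(PP/NP)
  [6,7] "gave" : S\NP

YES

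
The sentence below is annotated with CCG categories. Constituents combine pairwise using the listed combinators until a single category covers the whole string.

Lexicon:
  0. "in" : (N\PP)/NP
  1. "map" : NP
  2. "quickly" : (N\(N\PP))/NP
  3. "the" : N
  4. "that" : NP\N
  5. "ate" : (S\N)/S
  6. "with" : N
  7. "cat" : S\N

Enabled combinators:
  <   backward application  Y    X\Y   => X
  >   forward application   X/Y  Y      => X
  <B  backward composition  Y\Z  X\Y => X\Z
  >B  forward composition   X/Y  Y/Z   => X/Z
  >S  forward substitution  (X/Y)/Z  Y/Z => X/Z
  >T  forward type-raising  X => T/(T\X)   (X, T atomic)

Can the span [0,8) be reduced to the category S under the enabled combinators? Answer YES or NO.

[0,8] S   <
  [0,5] N   <
    [0,2] N\PP   >
      [0,1] "in" : (N\PP)/NP
      [1,2] "map" : NP
    [2,5] N\(N\PP)   >
      [2,3] "quickly" : (N\(N\PP))/NP
      [3,5] NP   >
        [3,4] NP/(NP\N)   >T
          [3,4] "the" : N
        [4,5] "that" : NP\N
  [5,8] S\N   >
    [5,6] "ate" : (S\N)/S
    [6,8] S   >
      [6,7] S/(S\N)   >T
        [6,7] "with" : N
      [7,8] "cat" : S\N

YES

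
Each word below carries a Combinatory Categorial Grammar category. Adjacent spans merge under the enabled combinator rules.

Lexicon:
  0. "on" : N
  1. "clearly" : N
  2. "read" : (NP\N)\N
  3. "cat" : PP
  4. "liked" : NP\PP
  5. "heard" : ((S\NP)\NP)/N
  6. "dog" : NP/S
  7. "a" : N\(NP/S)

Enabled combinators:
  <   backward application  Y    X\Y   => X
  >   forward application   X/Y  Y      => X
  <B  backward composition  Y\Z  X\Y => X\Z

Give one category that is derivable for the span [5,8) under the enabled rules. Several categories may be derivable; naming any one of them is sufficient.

(S\NP)\NP

[0,8] S   <
  [0,3] NP   <
    [0,1] "on" : N
    [1,3] NP\N   <
      [1,2] "clearly" : N
      [2,3] "read" : (NP\N)\N
  [3,8] S\NP   <
    [3,5] NP   <
      [3,4] "cat" : PP
      [4,5] "liked" : NP\PP
    [5,8] (S\NP)\NP   >
      [5,6] "heard" : ((S\NP)\NP)/N
      [6,8] N   <
        [6,7] "dog" : NP/S
        [7,8] "a" : N\(NP/S)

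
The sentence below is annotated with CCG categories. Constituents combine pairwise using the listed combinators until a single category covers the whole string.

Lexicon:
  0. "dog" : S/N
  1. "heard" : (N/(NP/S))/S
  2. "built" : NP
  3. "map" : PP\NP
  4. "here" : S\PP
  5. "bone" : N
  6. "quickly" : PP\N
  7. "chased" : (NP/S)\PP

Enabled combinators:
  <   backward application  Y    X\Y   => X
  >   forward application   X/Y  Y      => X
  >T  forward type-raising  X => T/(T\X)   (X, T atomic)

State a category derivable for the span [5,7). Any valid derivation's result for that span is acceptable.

[0,8] S   >
  [0,1] "dog" : S/N
  [1,8] N   >
    [1,5] N/(NP/S)   >
      [1,2] "heard" : (N/(NP/S))/S
      [2,5] S   <
        [2,4] PP   >
          [2,3] PP/(PP\NP)   >T
            [2,3] "built" : NP
          [3,4] "map" : PP\NP
        [4,5] "here" : S\PP
    [5,8] NP/S   <
      [5,7] PP   <
        [5,6] "bone" : N
        [6,7] "quickly" : PP\N
      [7,8] "chased" : (NP/S)\PP

PP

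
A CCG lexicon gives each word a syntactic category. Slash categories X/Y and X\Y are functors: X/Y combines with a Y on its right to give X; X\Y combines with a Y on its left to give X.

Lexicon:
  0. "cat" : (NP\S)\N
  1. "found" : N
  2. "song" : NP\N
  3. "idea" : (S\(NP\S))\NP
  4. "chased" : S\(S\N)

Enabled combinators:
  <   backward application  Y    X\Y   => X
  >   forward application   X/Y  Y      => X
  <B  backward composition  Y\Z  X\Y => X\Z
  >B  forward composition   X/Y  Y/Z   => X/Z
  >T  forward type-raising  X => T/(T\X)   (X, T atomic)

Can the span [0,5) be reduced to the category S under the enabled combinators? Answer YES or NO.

[0,5] S   <
  [0,4] S\N   <B
    [0,1] "cat" : (NP\S)\N
    [1,4] S\(NP\S)   <
      [1,3] NP   <
        [1,2] "found" : N
        [2,3] "song" : NP\N
      [3,4] "idea" : (S\(NP\S))\NP
  [4,5] "chased" : S\(S\N)

YES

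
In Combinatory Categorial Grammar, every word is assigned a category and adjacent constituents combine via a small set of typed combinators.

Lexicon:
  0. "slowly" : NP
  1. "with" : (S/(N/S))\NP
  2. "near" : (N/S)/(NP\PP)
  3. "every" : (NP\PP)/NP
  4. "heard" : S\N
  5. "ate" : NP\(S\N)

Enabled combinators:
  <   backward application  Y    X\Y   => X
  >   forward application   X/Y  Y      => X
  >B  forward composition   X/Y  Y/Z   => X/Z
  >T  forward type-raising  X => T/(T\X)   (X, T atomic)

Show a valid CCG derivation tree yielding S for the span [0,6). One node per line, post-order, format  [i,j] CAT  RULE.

[0,6] S   >
  [0,2] S/(N/S)   <
    [0,1] "slowly" : NP
    [1,2] "with" : (S/(N/S))\NP
  [2,6] N/S   >
    [2,3] "near" : (N/S)/(NP\PP)
    [3,6] NP\PP   >
      [3,4] "every" : (NP\PP)/NP
      [4,6] NP   <
        [4,5] "heard" : S\N
        [5,6] "ate" : NP\(S\N)

[0,1] NP  lex  "slowly"
[1,2] (S/(N/S))\NP  lex  "with"
[0,2] S/(N/S)  <  k=1
[2,3] (N/S)/(NP\PP)  lex  "near"
[3,4] (NP\PP)/NP  lex  "every"
[4,5] S\N  lex  "heard"
[5,6] NP\(S\N)  lex  "ate"
[4,6] NP  <  k=5
[3,6] NP\PP  >  k=4
[2,6] N/S  >  k=3
[0,6] S  >  k=2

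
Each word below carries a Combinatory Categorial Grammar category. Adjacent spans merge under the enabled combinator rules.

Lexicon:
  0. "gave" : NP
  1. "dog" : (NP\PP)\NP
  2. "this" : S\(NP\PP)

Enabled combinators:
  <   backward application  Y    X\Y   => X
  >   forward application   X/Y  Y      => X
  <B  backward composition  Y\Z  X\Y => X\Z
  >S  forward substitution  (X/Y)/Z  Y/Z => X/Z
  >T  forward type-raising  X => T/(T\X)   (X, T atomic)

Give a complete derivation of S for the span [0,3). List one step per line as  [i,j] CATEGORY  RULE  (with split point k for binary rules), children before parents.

[0,3] S   >
  [0,1] S/(S\NP)   >T
    [0,1] "gave" : NP
  [1,3] S\NP   <B
    [1,2] "dog" : (NP\PP)\NP
    [2,3] "this" : S\(NP\PP)

[0,1] NP  lex  "gave"
[0,1] S/(S\NP)  >T
[1,2] (NP\PP)\NP  lex  "dog"
[2,3] S\(NP\PP)  lex  "this"
[1,3] S\NP  <B  k=2
[0,3] S  >  k=1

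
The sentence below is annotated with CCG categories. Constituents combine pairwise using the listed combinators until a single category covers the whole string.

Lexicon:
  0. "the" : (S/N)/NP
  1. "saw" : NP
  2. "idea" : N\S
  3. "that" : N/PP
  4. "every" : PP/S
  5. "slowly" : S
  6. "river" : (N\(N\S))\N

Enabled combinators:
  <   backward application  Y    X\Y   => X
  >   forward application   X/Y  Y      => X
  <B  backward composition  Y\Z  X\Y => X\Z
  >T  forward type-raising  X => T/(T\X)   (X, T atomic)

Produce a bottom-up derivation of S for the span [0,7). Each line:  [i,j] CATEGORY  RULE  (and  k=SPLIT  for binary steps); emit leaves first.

[0,7] S   >
  [0,2] S/N   >
    [0,1] "the" : (S/N)/NP
    [1,2] "saw" : NP
  [2,7] N   <
    [2,3] "idea" : N\S
    [3,7] N\(N\S)   <
      [3,6] N   >
        [3,4] "that" : N/PP
        [4,6] PP   >
          [4,5] "every" : PP/S
          [5,6] "slowly" : S
      [6,7] "river" : (N\(N\S))\N

[0,1] (S/N)/NP  lex  "the"
[1,2] NP  lex  "saw"
[0,2] S/N  >  k=1
[2,3] N\S  lex  "idea"
[3,4] N/PP  lex  "that"
[4,5] PP/S  lex  "every"
[5,6] S  lex  "slowly"
[4,6] PP  >  k=5
[3,6] N  >  k=4
[6,7] (N\(N\S))\N  lex  "river"
[3,7] N\(N\S)  <  k=6
[2,7] N  <  k=3
[0,7] S  >  k=2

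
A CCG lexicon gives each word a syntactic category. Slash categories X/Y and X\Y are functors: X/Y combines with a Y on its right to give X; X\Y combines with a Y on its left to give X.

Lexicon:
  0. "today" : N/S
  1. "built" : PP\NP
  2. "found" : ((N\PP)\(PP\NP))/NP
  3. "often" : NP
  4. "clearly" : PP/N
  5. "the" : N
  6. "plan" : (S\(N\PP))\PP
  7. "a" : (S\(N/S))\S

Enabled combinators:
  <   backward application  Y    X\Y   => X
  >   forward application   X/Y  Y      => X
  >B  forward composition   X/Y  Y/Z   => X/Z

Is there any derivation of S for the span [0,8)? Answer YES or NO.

[0,8] S   <
  [0,1] "today" : N/S
  [1,8] S\(N/S)   <
    [1,7] S   <
      [1,4] N\PP   <
        [1,2] "built" : PP\NP
        [2,4] (N\PP)\(PP\NP)   >
          [2,3] "found" : ((N\PP)\(PP\NP))/NP
          [3,4] "often" : NP
      [4,7] S\(N\PP)   <
        [4,6] PP   >
          [4,5] "clearly" : PP/N
          [5,6] "the" : N
        [6,7] "plan" : (S\(N\PP))\PP
    [7,8] "a" : (S\(N/S))\S

YES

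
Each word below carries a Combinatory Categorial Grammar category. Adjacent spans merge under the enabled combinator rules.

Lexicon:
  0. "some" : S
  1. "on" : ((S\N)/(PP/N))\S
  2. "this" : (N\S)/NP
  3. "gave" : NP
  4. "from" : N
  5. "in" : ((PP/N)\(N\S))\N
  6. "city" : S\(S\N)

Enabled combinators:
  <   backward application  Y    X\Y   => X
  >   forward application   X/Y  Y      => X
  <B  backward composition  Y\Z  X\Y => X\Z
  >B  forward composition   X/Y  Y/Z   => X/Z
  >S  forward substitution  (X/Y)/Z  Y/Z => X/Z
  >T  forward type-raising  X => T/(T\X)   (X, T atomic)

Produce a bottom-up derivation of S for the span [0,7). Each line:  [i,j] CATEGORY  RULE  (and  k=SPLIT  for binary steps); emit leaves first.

[0,7] S   <
  [0,6] S\N   >
    [0,2] (S\N)/(PP/N)   <
      [0,1] "some" : S
      [1,2] "on" : ((S\N)/(PP/N))\S
    [2,6] PP/N   <
      [2,4] N\S   >
        [2,3] "this" : (N\S)/NP
        [3,4] "gave" : NP
      [4,6] (PP/N)\(N\S)   <
        [4,5] "from" : N
        [5,6] "in" : ((PP/N)\(N\S))\N
  [6,7] "city" : S\(S\N)

[0,1] S  lex  "some"
[1,2] ((S\N)/(PP/N))\S  lex  "on"
[0,2] (S\N)/(PP/N)  <  k=1
[2,3] (N\S)/NP  lex  "this"
[3,4] NP  lex  "gave"
[2,4] N\S  >  k=3
[4,5] N  lex  "from"
[5,6] ((PP/N)\(N\S))\N  lex  "in"
[4,6] (PP/N)\(N\S)  <  k=5
[2,6] PP/N  <  k=4
[0,6] S\N  >  k=2
[6,7] S\(S\N)  lex  "city"
[0,7] S  <  k=6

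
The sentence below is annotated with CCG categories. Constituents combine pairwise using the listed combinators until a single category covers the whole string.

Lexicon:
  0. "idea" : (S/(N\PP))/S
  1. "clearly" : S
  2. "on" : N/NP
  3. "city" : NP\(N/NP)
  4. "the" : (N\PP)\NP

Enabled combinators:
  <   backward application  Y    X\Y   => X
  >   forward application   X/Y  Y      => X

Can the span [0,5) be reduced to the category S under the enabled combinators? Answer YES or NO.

[0,5] S   >
  [0,2] S/(N\PP)   >
    [0,1] "idea" : (S/(N\PP))/S
    [1,2] "clearly" : S
  [2,5] N\PP   <
    [2,4] NP   <
      [2,3] "on" : N/NP
      [3,4] "city" : NP\(N/NP)
    [4,5] "the" : (N\PP)\NP

YES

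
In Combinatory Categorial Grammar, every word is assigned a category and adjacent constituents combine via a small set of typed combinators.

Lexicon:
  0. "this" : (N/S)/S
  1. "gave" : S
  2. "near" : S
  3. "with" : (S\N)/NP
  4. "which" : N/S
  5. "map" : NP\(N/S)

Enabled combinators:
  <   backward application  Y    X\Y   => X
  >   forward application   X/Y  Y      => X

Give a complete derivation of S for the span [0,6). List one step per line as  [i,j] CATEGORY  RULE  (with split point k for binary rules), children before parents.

[0,1] (N/S)/S  lex  "this"
[1,2] S  lex  "gave"
[0,2] N/S  >  k=1
[2,3] S  lex  "near"
[0,3] N  >  k=2
[3,4] (S\N)/NP  lex  "with"
[4,5] N/S  lex  "which"
[5,6] NP\(N/S)  lex  "map"
[4,6] NP  <  k=5
[3,6] S\N  >  k=4
[0,6] S  <  k=3

[0,6] S   <
  [0,3] N   >
    [0,2] N/S   >
      [0,1] "this" : (N/S)/S
      [1,2] "gave" : S
    [2,3] "near" : S
  [3,6] S\N   >
    [3,4] "with" : (S\N)/NP
    [4,6] NP   <
      [4,5] "which" : N/S
      [5,6] "map" : NP\(N/S)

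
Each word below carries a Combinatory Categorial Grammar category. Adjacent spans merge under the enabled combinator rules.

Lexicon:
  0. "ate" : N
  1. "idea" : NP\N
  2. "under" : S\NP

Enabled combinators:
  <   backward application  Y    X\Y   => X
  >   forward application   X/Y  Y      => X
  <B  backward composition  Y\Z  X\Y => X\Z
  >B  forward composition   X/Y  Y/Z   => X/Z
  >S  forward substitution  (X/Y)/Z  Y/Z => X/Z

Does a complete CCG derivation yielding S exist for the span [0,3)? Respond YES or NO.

YES

[0,3] S   <
  [0,2] NP   <
    [0,1] "ate" : N
    [1,2] "idea" : NP\N
  [2,3] "under" : S\NP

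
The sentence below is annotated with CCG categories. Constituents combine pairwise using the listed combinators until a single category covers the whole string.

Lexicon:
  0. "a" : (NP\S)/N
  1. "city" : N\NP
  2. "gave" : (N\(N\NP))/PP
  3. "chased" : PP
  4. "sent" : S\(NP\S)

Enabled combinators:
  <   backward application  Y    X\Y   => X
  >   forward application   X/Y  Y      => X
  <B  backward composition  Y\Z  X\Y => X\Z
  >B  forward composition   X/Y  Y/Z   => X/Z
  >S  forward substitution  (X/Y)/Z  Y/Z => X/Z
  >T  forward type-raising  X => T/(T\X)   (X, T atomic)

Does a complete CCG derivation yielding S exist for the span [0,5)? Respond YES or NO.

YES

[0,5] S   <
  [0,4] NP\S   >
    [0,1] "a" : (NP\S)/N
    [1,4] N   <
      [1,2] "city" : N\NP
      [2,4] N\(N\NP)   >
        [2,3] "gave" : (N\(N\NP))/PP
        [3,4] "chased" : PP
  [4,5] "sent" : S\(NP\S)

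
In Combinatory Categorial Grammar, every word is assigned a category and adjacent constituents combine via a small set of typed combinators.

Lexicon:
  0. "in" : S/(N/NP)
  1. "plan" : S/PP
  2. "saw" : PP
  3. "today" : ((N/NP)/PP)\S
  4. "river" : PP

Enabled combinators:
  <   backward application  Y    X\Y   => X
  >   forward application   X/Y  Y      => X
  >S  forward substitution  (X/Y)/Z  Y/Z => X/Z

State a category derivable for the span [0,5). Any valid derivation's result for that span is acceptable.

S

[0,5] S   >
  [0,1] "in" : S/(N/NP)
  [1,5] N/NP   >
    [1,4] (N/NP)/PP   <
      [1,3] S   >
        [1,2] "plan" : S/PP
        [2,3] "saw" : PP
      [3,4] "today" : ((N/NP)/PP)\S
    [4,5] "river" : PP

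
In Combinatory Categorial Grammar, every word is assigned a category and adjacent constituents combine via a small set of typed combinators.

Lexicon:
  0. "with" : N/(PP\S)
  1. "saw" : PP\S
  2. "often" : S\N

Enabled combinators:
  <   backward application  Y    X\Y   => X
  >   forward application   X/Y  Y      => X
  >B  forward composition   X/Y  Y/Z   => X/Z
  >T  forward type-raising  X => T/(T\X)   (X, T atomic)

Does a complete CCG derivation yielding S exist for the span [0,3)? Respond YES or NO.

YES

[0,3] S   <
  [0,2] N   >
    [0,1] "with" : N/(PP\S)
    [1,2] "saw" : PP\S
  [2,3] "often" : S\N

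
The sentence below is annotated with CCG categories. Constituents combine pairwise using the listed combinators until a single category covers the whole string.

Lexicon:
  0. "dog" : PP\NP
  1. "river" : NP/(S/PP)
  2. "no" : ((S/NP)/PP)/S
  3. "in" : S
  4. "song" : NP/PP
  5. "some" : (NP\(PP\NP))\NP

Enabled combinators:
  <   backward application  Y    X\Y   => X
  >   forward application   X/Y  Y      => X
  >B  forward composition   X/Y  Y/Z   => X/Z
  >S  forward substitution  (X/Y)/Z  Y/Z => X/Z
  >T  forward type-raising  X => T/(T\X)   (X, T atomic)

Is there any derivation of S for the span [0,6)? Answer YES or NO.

NO

PP\NP NP/(S/PP) ((S/NP)/PP)/S S NP/PP (NP\(PP\NP))\NP
CKY chart[0,6] = {N/(N\NP), NP, NP/(NP\NP), PP/(PP\NP), S/(S\NP)}; S ∉ chart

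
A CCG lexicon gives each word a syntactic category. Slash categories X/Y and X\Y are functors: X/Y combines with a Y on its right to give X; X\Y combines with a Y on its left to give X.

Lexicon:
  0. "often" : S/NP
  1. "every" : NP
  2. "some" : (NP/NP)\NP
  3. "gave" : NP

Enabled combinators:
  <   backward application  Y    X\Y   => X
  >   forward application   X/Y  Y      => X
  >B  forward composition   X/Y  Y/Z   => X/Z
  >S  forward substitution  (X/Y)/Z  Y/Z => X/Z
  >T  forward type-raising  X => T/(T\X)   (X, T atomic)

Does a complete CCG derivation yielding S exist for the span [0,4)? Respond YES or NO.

[0,4] S   >
  [0,3] S/NP   >B
    [0,1] "often" : S/NP
    [1,3] NP/NP   <
      [1,2] "every" : NP
      [2,3] "some" : (NP/NP)\NP
  [3,4] "gave" : NP

YES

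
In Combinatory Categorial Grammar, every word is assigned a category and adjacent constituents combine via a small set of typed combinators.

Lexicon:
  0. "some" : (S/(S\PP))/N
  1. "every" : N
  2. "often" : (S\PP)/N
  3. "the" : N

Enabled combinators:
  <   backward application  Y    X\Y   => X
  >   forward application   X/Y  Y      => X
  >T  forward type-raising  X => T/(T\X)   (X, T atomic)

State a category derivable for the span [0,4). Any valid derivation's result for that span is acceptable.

S

[0,4] S   >
  [0,2] S/(S\PP)   >
    [0,1] "some" : (S/(S\PP))/N
    [1,2] "every" : N
  [2,4] S\PP   >
    [2,3] "often" : (S\PP)/N
    [3,4] "the" : N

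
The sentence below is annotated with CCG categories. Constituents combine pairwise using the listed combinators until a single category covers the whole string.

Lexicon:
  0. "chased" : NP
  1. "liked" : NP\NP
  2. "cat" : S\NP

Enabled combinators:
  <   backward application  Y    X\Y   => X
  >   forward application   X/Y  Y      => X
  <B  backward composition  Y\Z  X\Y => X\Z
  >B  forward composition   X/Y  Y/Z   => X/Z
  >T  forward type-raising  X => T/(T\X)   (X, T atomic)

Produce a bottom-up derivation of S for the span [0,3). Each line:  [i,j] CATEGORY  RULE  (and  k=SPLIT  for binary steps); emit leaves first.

[0,1] NP  lex  "chased"
[1,2] NP\NP  lex  "liked"
[2,3] S\NP  lex  "cat"
[1,3] S\NP  <B  k=2
[0,3] S  <  k=1

[0,3] S   <
  [0,1] "chased" : NP
  [1,3] S\NP   <B
    [1,2] "liked" : NP\NP
    [2,3] "cat" : S\NP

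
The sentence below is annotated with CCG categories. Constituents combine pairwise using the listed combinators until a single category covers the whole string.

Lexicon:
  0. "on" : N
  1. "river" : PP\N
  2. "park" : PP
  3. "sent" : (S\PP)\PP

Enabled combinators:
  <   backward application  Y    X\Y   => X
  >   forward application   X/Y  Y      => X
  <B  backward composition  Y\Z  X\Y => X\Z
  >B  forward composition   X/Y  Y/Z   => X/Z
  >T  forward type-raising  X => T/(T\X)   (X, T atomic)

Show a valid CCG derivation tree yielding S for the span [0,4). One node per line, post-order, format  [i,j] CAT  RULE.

[0,1] N  lex  "on"
[0,1] PP/(PP\N)  >T
[1,2] PP\N  lex  "river"
[0,2] PP  >  k=1
[2,3] PP  lex  "park"
[3,4] (S\PP)\PP  lex  "sent"
[2,4] S\PP  <  k=3
[0,4] S  <  k=2

[0,4] S   <
  [0,2] PP   >
    [0,1] PP/(PP\N)   >T
      [0,1] "on" : N
    [1,2] "river" : PP\N
  [2,4] S\PP   <
    [2,3] "park" : PP
    [3,4] "sent" : (S\PP)\PP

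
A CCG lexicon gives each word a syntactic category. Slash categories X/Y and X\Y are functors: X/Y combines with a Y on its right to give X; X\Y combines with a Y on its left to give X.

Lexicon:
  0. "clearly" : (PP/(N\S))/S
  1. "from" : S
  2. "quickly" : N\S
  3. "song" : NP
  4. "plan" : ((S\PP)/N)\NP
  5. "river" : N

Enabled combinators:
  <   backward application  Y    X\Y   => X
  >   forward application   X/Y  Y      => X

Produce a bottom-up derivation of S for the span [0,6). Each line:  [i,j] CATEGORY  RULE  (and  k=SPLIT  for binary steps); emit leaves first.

[0,6] S   <
  [0,3] PP   >
    [0,2] PP/(N\S)   >
      [0,1] "clearly" : (PP/(N\S))/S
      [1,2] "from" : S
    [2,3] "quickly" : N\S
  [3,6] S\PP   >
    [3,5] (S\PP)/N   <
      [3,4] "song" : NP
      [4,5] "plan" : ((S\PP)/N)\NP
    [5,6] "river" : N

[0,1] (PP/(N\S))/S  lex  "clearly"
[1,2] S  lex  "from"
[0,2] PP/(N\S)  >  k=1
[2,3] N\S  lex  "quickly"
[0,3] PP  >  k=2
[3,4] NP  lex  "song"
[4,5] ((S\PP)/N)\NP  lex  "plan"
[3,5] (S\PP)/N  <  k=4
[5,6] N  lex  "river"
[3,6] S\PP  >  k=5
[0,6] S  <  k=3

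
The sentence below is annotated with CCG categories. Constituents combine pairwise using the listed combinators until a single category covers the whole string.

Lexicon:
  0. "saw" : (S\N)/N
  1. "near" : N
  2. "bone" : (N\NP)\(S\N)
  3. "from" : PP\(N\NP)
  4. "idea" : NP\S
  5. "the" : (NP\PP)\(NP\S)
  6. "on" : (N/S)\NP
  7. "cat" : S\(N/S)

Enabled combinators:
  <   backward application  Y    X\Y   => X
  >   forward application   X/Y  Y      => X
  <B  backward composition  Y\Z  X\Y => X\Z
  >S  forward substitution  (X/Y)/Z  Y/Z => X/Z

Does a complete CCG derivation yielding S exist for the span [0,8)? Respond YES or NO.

[0,8] S   <
  [0,6] NP   <
    [0,4] PP   <
      [0,3] N\NP   <
        [0,2] S\N   >
          [0,1] "saw" : (S\N)/N
          [1,2] "near" : N
        [2,3] "bone" : (N\NP)\(S\N)
      [3,4] "from" : PP\(N\NP)
    [4,6] NP\PP   <
      [4,5] "idea" : NP\S
      [5,6] "the" : (NP\PP)\(NP\S)
  [6,8] S\NP   <B
    [6,7] "on" : (N/S)\NP
    [7,8] "cat" : S\(N/S)

YES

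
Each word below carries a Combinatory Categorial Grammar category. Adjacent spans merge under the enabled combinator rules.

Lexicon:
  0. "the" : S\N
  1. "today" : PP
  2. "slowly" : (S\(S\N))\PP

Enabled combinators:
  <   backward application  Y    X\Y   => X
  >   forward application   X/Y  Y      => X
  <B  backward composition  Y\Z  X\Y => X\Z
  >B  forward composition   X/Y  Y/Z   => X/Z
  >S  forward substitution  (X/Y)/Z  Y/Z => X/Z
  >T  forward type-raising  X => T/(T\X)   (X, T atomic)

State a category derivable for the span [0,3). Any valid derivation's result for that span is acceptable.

[0,3] S   <
  [0,1] "the" : S\N
  [1,3] S\(S\N)   <
    [1,2] "today" : PP
    [2,3] "slowly" : (S\(S\N))\PP

S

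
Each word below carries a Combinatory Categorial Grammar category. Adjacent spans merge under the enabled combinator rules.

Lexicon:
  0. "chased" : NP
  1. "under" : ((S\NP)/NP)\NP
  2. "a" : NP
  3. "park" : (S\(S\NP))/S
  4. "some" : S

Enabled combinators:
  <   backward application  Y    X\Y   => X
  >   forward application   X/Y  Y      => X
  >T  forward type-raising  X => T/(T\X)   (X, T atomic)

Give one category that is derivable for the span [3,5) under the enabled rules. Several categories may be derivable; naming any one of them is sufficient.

[0,5] S   <
  [0,3] S\NP   >
    [0,2] (S\NP)/NP   <
      [0,1] "chased" : NP
      [1,2] "under" : ((S\NP)/NP)\NP
    [2,3] "a" : NP
  [3,5] S\(S\NP)   >
    [3,4] "park" : (S\(S\NP))/S
    [4,5] "some" : S

S\(S\NP)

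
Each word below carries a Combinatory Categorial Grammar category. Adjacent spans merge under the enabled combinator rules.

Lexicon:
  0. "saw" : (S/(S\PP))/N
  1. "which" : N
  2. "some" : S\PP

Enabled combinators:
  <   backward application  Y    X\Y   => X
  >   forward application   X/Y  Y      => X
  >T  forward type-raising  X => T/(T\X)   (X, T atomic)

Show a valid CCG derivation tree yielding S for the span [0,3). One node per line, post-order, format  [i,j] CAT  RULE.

[0,3] S   >
  [0,2] S/(S\PP)   >
    [0,1] "saw" : (S/(S\PP))/N
    [1,2] "which" : N
  [2,3] "some" : S\PP

[0,1] (S/(S\PP))/N  lex  "saw"
[1,2] N  lex  "which"
[0,2] S/(S\PP)  >  k=1
[2,3] S\PP  lex  "some"
[0,3] S  >  k=2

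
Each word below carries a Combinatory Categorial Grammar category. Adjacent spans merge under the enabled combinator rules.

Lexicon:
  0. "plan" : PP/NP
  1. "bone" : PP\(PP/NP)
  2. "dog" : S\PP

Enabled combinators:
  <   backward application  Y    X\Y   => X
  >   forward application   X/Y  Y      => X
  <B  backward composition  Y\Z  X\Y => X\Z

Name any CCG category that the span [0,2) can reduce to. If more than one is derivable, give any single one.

[0,3] S   <
  [0,2] PP   <
    [0,1] "plan" : PP/NP
    [1,2] "bone" : PP\(PP/NP)
  [2,3] "dog" : S\PP

PP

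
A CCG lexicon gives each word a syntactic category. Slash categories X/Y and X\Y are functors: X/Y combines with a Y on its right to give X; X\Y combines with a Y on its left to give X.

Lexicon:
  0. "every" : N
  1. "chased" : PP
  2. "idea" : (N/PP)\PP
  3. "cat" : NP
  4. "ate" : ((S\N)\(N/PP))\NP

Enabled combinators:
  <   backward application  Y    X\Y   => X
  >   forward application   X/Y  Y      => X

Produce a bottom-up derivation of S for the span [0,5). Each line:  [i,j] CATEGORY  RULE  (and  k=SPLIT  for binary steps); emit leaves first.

[0,1] N  lex  "every"
[1,2] PP  lex  "chased"
[2,3] (N/PP)\PP  lex  "idea"
[1,3] N/PP  <  k=2
[3,4] NP  lex  "cat"
[4,5] ((S\N)\(N/PP))\NP  lex  "ate"
[3,5] (S\N)\(N/PP)  <  k=4
[1,5] S\N  <  k=3
[0,5] S  <  k=1

[0,5] S   <
  [0,1] "every" : N
  [1,5] S\N   <
    [1,3] N/PP   <
      [1,2] "chased" : PP
      [2,3] "idea" : (N/PP)\PP
    [3,5] (S\N)\(N/PP)   <
      [3,4] "cat" : NP
      [4,5] "ate" : ((S\N)\(N/PP))\NP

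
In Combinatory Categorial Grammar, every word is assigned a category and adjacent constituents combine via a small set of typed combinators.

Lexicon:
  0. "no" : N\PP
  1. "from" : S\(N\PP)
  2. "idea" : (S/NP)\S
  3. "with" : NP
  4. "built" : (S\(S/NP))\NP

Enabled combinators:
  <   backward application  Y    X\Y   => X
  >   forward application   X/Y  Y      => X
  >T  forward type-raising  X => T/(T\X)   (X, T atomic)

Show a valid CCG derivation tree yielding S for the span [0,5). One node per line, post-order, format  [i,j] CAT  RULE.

[0,1] N\PP  lex  "no"
[1,2] S\(N\PP)  lex  "from"
[0,2] S  <  k=1
[2,3] (S/NP)\S  lex  "idea"
[0,3] S/NP  <  k=2
[3,4] NP  lex  "with"
[4,5] (S\(S/NP))\NP  lex  "built"
[3,5] S\(S/NP)  <  k=4
[0,5] S  <  k=3

[0,5] S   <
  [0,3] S/NP   <
    [0,2] S   <
      [0,1] "no" : N\PP
      [1,2] "from" : S\(N\PP)
    [2,3] "idea" : (S/NP)\S
  [3,5] S\(S/NP)   <
    [3,4] "with" : NP
    [4,5] "built" : (S\(S/NP))\NP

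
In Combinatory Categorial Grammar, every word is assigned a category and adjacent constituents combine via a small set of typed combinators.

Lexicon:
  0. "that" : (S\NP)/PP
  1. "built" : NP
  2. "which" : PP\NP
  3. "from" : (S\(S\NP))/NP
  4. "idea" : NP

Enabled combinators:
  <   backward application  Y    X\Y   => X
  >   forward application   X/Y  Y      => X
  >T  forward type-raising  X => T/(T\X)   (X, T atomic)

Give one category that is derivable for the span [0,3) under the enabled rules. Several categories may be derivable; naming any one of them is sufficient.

S\NP

[0,5] S   <
  [0,3] S\NP   >
    [0,1] "that" : (S\NP)/PP
    [1,3] PP   <
      [1,2] "built" : NP
      [2,3] "which" : PP\NP
  [3,5] S\(S\NP)   >
    [3,4] "from" : (S\(S\NP))/NP
    [4,5] "idea" : NP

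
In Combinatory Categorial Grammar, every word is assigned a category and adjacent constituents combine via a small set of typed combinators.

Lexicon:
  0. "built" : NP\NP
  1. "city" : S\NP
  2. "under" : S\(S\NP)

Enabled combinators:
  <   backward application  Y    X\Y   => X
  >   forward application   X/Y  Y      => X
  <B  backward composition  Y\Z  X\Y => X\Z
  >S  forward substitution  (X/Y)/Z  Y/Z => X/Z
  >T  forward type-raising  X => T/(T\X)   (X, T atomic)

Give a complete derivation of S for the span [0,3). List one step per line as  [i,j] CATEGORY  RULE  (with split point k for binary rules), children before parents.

[0,1] NP\NP  lex  "built"
[1,2] S\NP  lex  "city"
[0,2] S\NP  <B  k=1
[2,3] S\(S\NP)  lex  "under"
[0,3] S  <  k=2

[0,3] S   <
  [0,2] S\NP   <B
    [0,1] "built" : NP\NP
    [1,2] "city" : S\NP
  [2,3] "under" : S\(S\NP)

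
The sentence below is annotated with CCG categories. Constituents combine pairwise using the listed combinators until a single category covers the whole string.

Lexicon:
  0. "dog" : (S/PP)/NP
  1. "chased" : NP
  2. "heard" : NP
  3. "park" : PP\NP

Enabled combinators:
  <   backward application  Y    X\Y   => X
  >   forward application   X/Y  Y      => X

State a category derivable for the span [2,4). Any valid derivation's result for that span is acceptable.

[0,4] S   >
  [0,2] S/PP   >
    [0,1] "dog" : (S/PP)/NP
    [1,2] "chased" : NP
  [2,4] PP   <
    [2,3] "heard" : NP
    [3,4] "park" : PP\NP

PP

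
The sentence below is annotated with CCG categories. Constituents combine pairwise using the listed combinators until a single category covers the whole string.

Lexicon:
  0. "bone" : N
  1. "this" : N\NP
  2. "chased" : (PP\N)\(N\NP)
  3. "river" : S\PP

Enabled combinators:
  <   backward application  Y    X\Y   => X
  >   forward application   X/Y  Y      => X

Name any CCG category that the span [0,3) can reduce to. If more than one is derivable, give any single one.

PP

[0,4] S   <
  [0,3] PP   <
    [0,1] "bone" : N
    [1,3] PP\N   <
      [1,2] "this" : N\NP
      [2,3] "chased" : (PP\N)\(N\NP)
  [3,4] "river" : S\PP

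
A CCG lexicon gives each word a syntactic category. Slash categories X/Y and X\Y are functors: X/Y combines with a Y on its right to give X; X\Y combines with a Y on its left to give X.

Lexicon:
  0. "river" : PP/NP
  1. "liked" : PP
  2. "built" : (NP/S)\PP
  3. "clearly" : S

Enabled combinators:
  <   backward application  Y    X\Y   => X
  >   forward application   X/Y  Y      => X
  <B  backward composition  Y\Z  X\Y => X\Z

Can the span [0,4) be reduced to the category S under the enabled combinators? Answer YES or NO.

NO

PP/NP PP (NP/S)\PP S
CKY chart[0,4] = {PP}; S ∉ chart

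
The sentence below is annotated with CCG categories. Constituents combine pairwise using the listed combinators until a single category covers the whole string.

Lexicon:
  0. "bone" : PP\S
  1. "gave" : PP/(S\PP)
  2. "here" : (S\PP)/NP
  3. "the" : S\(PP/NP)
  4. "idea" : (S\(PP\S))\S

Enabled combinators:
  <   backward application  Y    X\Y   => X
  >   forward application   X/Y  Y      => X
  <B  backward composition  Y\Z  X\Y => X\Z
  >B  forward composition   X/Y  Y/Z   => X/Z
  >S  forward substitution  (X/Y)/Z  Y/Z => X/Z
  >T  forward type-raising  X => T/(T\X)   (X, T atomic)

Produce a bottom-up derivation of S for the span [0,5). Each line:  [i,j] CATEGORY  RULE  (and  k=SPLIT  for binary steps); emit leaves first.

[0,1] PP\S  lex  "bone"
[1,2] PP/(S\PP)  lex  "gave"
[2,3] (S\PP)/NP  lex  "here"
[1,3] PP/NP  >B  k=2
[3,4] S\(PP/NP)  lex  "the"
[1,4] S  <  k=3
[4,5] (S\(PP\S))\S  lex  "idea"
[1,5] S\(PP\S)  <  k=4
[0,5] S  <  k=1

[0,5] S   <
  [0,1] "bone" : PP\S
  [1,5] S\(PP\S)   <
    [1,4] S   <
      [1,3] PP/NP   >B
        [1,2] "gave" : PP/(S\PP)
        [2,3] "here" : (S\PP)/NP
      [3,4] "the" : S\(PP/NP)
    [4,5] "idea" : (S\(PP\S))\S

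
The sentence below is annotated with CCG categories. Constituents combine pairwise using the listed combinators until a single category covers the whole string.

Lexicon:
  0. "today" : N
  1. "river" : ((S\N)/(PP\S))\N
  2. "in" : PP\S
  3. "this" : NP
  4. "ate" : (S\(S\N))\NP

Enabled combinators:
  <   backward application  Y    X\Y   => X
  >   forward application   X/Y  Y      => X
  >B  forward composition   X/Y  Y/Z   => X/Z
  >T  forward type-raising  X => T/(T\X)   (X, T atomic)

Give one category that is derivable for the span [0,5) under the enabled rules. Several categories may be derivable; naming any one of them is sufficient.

S

[0,5] S   <
  [0,3] S\N   >
    [0,2] (S\N)/(PP\S)   <
      [0,1] "today" : N
      [1,2] "river" : ((S\N)/(PP\S))\N
    [2,3] "in" : PP\S
  [3,5] S\(S\N)   <
    [3,4] "this" : NP
    [4,5] "ate" : (S\(S\N))\NP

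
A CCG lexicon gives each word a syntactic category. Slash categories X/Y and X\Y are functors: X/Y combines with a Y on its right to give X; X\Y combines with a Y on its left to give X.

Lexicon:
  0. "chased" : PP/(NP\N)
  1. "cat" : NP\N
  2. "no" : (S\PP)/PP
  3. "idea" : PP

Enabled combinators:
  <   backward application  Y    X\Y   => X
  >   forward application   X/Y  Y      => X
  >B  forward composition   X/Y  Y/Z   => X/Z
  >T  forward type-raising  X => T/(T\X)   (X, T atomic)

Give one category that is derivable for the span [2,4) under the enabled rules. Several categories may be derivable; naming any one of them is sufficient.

S\PP

[0,4] S   <
  [0,2] PP   >
    [0,1] "chased" : PP/(NP\N)
    [1,2] "cat" : NP\N
  [2,4] S\PP   >
    [2,3] "no" : (S\PP)/PP
    [3,4] "idea" : PP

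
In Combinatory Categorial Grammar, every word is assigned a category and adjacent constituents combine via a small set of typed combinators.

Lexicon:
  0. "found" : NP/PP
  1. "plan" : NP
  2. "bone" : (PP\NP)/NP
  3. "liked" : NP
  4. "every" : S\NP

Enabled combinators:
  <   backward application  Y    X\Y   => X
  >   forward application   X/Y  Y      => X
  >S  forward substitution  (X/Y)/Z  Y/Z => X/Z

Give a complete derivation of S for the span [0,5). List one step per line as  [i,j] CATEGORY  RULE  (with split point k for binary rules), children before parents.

[0,1] NP/PP  lex  "found"
[1,2] NP  lex  "plan"
[2,3] (PP\NP)/NP  lex  "bone"
[3,4] NP  lex  "liked"
[2,4] PP\NP  >  k=3
[1,4] PP  <  k=2
[0,4] NP  >  k=1
[4,5] S\NP  lex  "every"
[0,5] S  <  k=4

[0,5] S   <
  [0,4] NP   >
    [0,1] "found" : NP/PP
    [1,4] PP   <
      [1,2] "plan" : NP
      [2,4] PP\NP   >
        [2,3] "bone" : (PP\NP)/NP
        [3,4] "liked" : NP
  [4,5] "every" : S\NP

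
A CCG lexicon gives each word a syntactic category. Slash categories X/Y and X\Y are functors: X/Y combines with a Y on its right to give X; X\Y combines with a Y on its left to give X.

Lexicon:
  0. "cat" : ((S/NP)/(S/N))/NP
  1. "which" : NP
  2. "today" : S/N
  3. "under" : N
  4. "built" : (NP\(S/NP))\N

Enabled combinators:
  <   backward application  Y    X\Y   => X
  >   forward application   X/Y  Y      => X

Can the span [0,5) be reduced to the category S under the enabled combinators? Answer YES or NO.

NO

((S/NP)/(S/N))/NP NP S/N N (NP\(S/NP))\N
CKY chart[0,5] = {NP}; S ∉ chart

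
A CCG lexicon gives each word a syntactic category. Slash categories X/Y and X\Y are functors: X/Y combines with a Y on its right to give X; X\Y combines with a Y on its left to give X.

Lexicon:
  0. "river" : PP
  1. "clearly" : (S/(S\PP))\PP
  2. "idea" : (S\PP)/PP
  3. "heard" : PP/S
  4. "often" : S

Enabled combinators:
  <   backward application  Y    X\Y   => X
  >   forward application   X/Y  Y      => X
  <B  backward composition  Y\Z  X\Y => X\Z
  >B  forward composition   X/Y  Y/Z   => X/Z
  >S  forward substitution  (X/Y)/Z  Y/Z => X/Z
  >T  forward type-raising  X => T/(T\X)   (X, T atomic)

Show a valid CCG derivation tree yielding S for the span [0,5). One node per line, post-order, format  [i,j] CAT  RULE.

[0,5] S   >
  [0,3] S/PP   >B
    [0,2] S/(S\PP)   <
      [0,1] "river" : PP
      [1,2] "clearly" : (S/(S\PP))\PP
    [2,3] "idea" : (S\PP)/PP
  [3,5] PP   >
    [3,4] "heard" : PP/S
    [4,5] "often" : S

[0,1] PP  lex  "river"
[1,2] (S/(S\PP))\PP  lex  "clearly"
[0,2] S/(S\PP)  <  k=1
[2,3] (S\PP)/PP  lex  "idea"
[0,3] S/PP  >B  k=2
[3,4] PP/S  lex  "heard"
[4,5] S  lex  "often"
[3,5] PP  >  k=4
[0,5] S  >  k=3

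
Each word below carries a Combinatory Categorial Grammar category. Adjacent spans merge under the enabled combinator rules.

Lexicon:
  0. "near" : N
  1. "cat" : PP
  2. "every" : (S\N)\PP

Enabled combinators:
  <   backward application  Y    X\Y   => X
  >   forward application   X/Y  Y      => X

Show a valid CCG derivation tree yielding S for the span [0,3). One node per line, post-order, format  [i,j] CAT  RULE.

[0,3] S   <
  [0,1] "near" : N
  [1,3] S\N   <
    [1,2] "cat" : PP
    [2,3] "every" : (S\N)\PP

[0,1] N  lex  "near"
[1,2] PP  lex  "cat"
[2,3] (S\N)\PP  lex  "every"
[1,3] S\N  <  k=2
[0,3] S  <  k=1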